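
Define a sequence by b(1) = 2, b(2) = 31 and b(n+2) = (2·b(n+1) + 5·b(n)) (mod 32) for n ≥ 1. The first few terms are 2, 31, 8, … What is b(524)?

3

b(1) = 2, b(2) = 31, b(3) = 8, b(4) = 11, b(5) = 30, b(6) = 19, b(7) = 28, b(8) = 23, b(9) = 26, b(10) = 7, b(11) = 16, b(12) = 3, b(13) = 22, b(14) = 27, b(15) = 4, b(16) = 15, b(17) = 18, b(18) = 15, b(19) = 24, b(20) = 27, b(21) = 14, b(22) = 3, b(23) = 12, b(24) = 7, b(25) = 10, b(26) = 23, b(27) = 0, b(28) = 19, b(29) = 6, b(30) = 11, b(31) = 20, b(32) = 31, b(33) = 2, b(34) = 31.
The sequence repeats with period 32.
(524 - 1) mod 32 = 11, so b(524) = b(12) = 3.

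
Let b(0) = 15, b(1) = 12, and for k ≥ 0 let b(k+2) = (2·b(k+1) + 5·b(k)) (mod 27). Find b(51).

15

Computing terms: b(0) = 15,  b(1) = 12,  b(2) = 18,  b(3) = 15,  b(4) = 12.
Since (b(3), b(4)) = (b(0), b(1)) = (15, 12) (two consecutive terms determine the rest), the sequence is periodic with period 3.
(51 - 0) mod 3 = 0, so b(51) = b(0) = 15.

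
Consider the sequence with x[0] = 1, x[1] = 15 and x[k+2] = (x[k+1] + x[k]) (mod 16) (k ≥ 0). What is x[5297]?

14

We have x[0] = 1,  x[1] = 15,  x[2] = 0,  x[3] = 15,  x[4] = 15,  x[5] = 14,  x[6] = 13,  x[7] = 11,  x[8] = 8,  x[9] = 3,  x[10] = 11,  x[11] = 14,  x[12] = 9,  x[13] = 7,  x[14] = 0,  x[15] = 7,  x[16] = 7,  x[17] = 14,  x[18] = 5,  x[19] = 3,  x[20] = 8,  x[21] = 11,  x[22] = 3,  x[23] = 14,  x[24] = 1,  x[25] = 15.
The sequence repeats with period 24.
(5297 - 0) mod 24 = 17, so x[5297] = x[17] = 14.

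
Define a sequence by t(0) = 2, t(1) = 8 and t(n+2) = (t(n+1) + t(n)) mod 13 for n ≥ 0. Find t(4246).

11

t(0) = 2; t(1) = 8; t(2) = 10; t(3) = 5; t(4) = 2; t(5) = 7; t(6) = 9; t(7) = 3; t(8) = 12; t(9) = 2; t(10) = 1; t(11) = 3; t(12) = 4; t(13) = 7; t(14) = 11; t(15) = 5; t(16) = 3; t(17) = 8; t(18) = 11; t(19) = 6; t(20) = 4; t(21) = 10; t(22) = 1; t(23) = 11; t(24) = 12; t(25) = 10; t(26) = 9; t(27) = 6; t(28) = 2; t(29) = 8.
Since (t(28), t(29)) = (t(0), t(1)) = (2, 8) (two consecutive terms determine the rest), the sequence is periodic with period 28.
(4246 - 0) mod 28 = 18, so t(4246) = t(18) = 11.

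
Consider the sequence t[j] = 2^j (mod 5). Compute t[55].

t[0] = 1,  t[1] = 2,  t[2] = 4,  t[3] = 3,  t[4] = 1.
The sequence repeats with period 4.
(55 - 0) mod 4 = 3, so t[55] = t[3] = 3.

3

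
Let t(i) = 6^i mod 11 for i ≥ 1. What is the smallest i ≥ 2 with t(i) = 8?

7

Listing terms: t(1) = 6, t(2) = 3, t(3) = 7, t(4) = 9, t(5) = 10, t(6) = 5, t(7) = 8, t(8) = 4, t(9) = 2, t(10) = 1, t(11) = 6.
Since t(11) = t(1) = 6, the sequence is periodic with period 10.
The value 8 first appears (with i ≥ 2) at t(7).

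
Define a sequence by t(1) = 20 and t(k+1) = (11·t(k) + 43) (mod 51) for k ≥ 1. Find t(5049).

Listing terms: t(1) = 20, t(2) = 8, t(3) = 29, t(4) = 5, t(5) = 47, t(6) = 50, t(7) = 32, t(8) = 38, t(9) = 2, t(10) = 14, t(11) = 44, t(12) = 17, t(13) = 26, t(14) = 23, t(15) = 41, t(16) = 35, t(17) = 20.
Since t(17) = t(1) = 20, the sequence is periodic with period 16.
So t(5049) = t(1 + ((5049-1) mod 16)) = t(9) = 2.

2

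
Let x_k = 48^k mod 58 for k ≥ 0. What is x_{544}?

Listing terms: x_0 = 1; x_1 = 48; x_2 = 42; x_3 = 44; x_4 = 24; x_5 = 50; x_6 = 22; x_7 = 12; x_8 = 54; x_9 = 40; x_{10} = 6; x_{11} = 56; x_{12} = 20; x_{13} = 32; x_{14} = 28; x_{15} = 10; x_{16} = 16; x_{17} = 14; x_{18} = 34; x_{19} = 8; x_{20} = 36; x_{21} = 46; x_{22} = 4; x_{23} = 18; x_{24} = 52; x_{25} = 2; x_{26} = 38; x_{27} = 26; x_{28} = 30; x_{29} = 48.
Since x_{29} = x_1 = 48, the sequence is eventually periodic: after a pre-period of length 1 it cycles with period 28.
For k ≥ 1, x_k depends only on (k - 1) mod 28. (544 - 1) mod 28 = 11, so x_{544} = x_{12} = 20.

20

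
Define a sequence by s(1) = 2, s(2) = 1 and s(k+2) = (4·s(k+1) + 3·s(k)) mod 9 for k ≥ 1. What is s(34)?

Listing terms: s(1) = 2, s(2) = 1, s(3) = 1, s(4) = 7, s(5) = 4, s(6) = 1, s(7) = 7.
Since (s(6), s(7)) = (s(3), s(4)) = (1, 7) (two consecutive terms determine the rest), the sequence is eventually periodic: after a pre-period of length 2 it cycles with period 3.
For k ≥ 3, s(k) depends only on (k - 3) mod 3. (34 - 3) mod 3 = 1, so s(34) = s(4) = 7.

7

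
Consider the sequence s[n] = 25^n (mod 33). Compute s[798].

s[0] = 1, s[1] = 25, s[2] = 31, s[3] = 16, s[4] = 4, s[5] = 1.
The sequence repeats with period 5.
(798 - 0) mod 5 = 3, so s[798] = s[3] = 16.

16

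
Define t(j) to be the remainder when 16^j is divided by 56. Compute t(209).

32

t(0) = 1; t(1) = 16; t(2) = 32; t(3) = 8; t(4) = 16.
Since t(4) = t(1) = 16, the sequence is eventually periodic: after a pre-period of length 1 it cycles with period 3.
For j ≥ 1, t(j) depends only on (j - 1) mod 3. (209 - 1) mod 3 = 1, so t(209) = t(2) = 32.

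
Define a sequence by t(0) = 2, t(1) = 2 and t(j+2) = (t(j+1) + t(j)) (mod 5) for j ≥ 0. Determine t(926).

1

We have t(0) = 2, t(1) = 2, t(2) = 4, t(3) = 1, t(4) = 0, t(5) = 1, t(6) = 1, t(7) = 2, t(8) = 3, t(9) = 0, t(10) = 3, t(11) = 3, t(12) = 1, t(13) = 4, t(14) = 0, t(15) = 4, t(16) = 4, t(17) = 3, t(18) = 2, t(19) = 0, t(20) = 2, t(21) = 2.
Since (t(20), t(21)) = (t(0), t(1)) = (2, 2) (two consecutive terms determine the rest), the sequence is periodic with period 20.
(926 - 0) mod 20 = 6, so t(926) = t(6) = 1.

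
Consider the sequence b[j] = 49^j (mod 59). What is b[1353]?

Computing terms: b[0] = 1; b[1] = 49; b[2] = 41; b[3] = 3; b[4] = 29; b[5] = 5; b[6] = 9; b[7] = 28; b[8] = 15; b[9] = 27; b[10] = 25; b[11] = 45; b[12] = 22; b[13] = 16; b[14] = 17; b[15] = 7; b[16] = 48; b[17] = 51; b[18] = 21; b[19] = 26; b[20] = 35; b[21] = 4; b[22] = 19; b[23] = 46; b[24] = 12; b[25] = 57; b[26] = 20; b[27] = 36; b[28] = 53; b[29] = 1.
The sequence repeats with period 29.
(1353 - 0) mod 29 = 19, so b[1353] = b[19] = 26.

26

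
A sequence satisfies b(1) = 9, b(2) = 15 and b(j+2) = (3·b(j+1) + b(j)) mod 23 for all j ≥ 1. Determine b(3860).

Computing terms: b(1) = 9,  b(2) = 15,  b(3) = 8,  b(4) = 16,  b(5) = 10,  b(6) = 0,  b(7) = 10,  b(8) = 7,  b(9) = 8,  b(10) = 8,  b(11) = 9,  b(12) = 12,  b(13) = 22,  b(14) = 9,  b(15) = 3,  b(16) = 18,  b(17) = 11,  b(18) = 5,  b(19) = 3,  b(20) = 14,  b(21) = 22,  b(22) = 11,  b(23) = 9,  b(24) = 15.
Since (b(23), b(24)) = (b(1), b(2)) = (9, 15) (two consecutive terms determine the rest), the sequence is periodic with period 22.
(3860 - 1) mod 22 = 9, so b(3860) = b(10) = 8.

8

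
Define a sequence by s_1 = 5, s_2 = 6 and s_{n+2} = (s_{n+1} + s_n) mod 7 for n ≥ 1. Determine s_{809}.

Computing terms: s_1 = 5,  s_2 = 6,  s_3 = 4,  s_4 = 3,  s_5 = 0,  s_6 = 3,  s_7 = 3,  s_8 = 6,  s_9 = 2,  s_{10} = 1,  s_{11} = 3,  s_{12} = 4,  s_{13} = 0,  s_{14} = 4,  s_{15} = 4,  s_{16} = 1,  s_{17} = 5,  s_{18} = 6.
Since (s_{17}, s_{18}) = (s_1, s_2) = (5, 6) (two consecutive terms determine the rest), the sequence is periodic with period 16.
(809 - 1) mod 16 = 8, so s_{809} = s_9 = 2.

2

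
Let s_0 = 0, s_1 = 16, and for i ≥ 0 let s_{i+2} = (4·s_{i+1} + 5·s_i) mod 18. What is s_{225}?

Listing terms: s_0 = 0; s_1 = 16; s_2 = 10; s_3 = 12; s_4 = 8; s_5 = 2; s_6 = 12; s_7 = 4; s_8 = 4; s_9 = 0; s_{10} = 2; s_{11} = 8; s_{12} = 6; s_{13} = 10; s_{14} = 16; s_{15} = 6; s_{16} = 14; s_{17} = 14; s_{18} = 0; s_{19} = 16.
The sequence repeats with period 18.
(225 - 0) mod 18 = 9, so s_{225} = s_9 = 0.

0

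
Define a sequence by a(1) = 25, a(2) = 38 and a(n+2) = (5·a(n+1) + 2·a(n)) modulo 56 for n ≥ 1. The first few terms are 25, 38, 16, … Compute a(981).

28

We have a(1) = 25; a(2) = 38; a(3) = 16; a(4) = 44; a(5) = 28; a(6) = 4; a(7) = 20; a(8) = 52; a(9) = 20; a(10) = 36; a(11) = 52; a(12) = 52; a(13) = 28; a(14) = 20; a(15) = 44; a(16) = 36; a(17) = 44; a(18) = 12; a(19) = 36; a(20) = 36; a(21) = 28; a(22) = 44; a(23) = 52; a(24) = 12; a(25) = 52; a(26) = 4; a(27) = 12; a(28) = 12; a(29) = 28; a(30) = 52; a(31) = 36; a(32) = 4; a(33) = 36; a(34) = 20; a(35) = 4; a(36) = 4; a(37) = 28; a(38) = 36; a(39) = 12; a(40) = 20; a(41) = 12; a(42) = 44; a(43) = 20; a(44) = 20; a(45) = 28; a(46) = 12; a(47) = 4; a(48) = 44; a(49) = 4; a(50) = 52; a(51) = 44; a(52) = 44; a(53) = 28.
Since (a(52), a(53)) = (a(4), a(5)) = (44, 28) (two consecutive terms determine the rest), the sequence is eventually periodic: after a pre-period of length 3 it cycles with period 48.
For n ≥ 4, a(n) depends only on (n - 4) mod 48. (981 - 4) mod 48 = 17, so a(981) = a(21) = 28.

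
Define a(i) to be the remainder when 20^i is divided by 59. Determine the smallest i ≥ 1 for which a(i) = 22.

25

Listing terms: a(0) = 1, a(1) = 20, a(2) = 46, a(3) = 35, a(4) = 51, a(5) = 17, a(6) = 45, a(7) = 15, a(8) = 5, a(9) = 41, a(10) = 53, a(11) = 57, a(12) = 19, a(13) = 26, a(14) = 48, a(15) = 16, a(16) = 25, a(17) = 28, a(18) = 29, a(19) = 49, a(20) = 36, a(21) = 12, a(22) = 4, a(23) = 21, a(24) = 7, a(25) = 22, a(26) = 27, a(27) = 9, a(28) = 3, a(29) = 1.
Since a(29) = a(0) = 1, the sequence is periodic with period 29.
The value 22 first appears (with i ≥ 1) at a(25).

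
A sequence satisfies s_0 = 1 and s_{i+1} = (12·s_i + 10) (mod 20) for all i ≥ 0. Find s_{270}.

14

Computing terms: s_0 = 1,  s_1 = 2,  s_2 = 14,  s_3 = 18,  s_4 = 6,  s_5 = 2.
Since s_5 = s_1 = 2, the sequence is eventually periodic: after a pre-period of length 1 it cycles with period 4.
For i ≥ 1, s_i depends only on (i - 1) mod 4. (270 - 1) mod 4 = 1, so s_{270} = s_2 = 14.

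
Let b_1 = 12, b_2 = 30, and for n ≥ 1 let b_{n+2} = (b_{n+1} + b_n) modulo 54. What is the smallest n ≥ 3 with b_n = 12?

15

Computing terms: b_1 = 12; b_2 = 30; b_3 = 42; b_4 = 18; b_5 = 6; b_6 = 24; b_7 = 30; b_8 = 0; b_9 = 30; b_{10} = 30; b_{11} = 6; b_{12} = 36; b_{13} = 42; b_{14} = 24; b_{15} = 12; b_{16} = 36; b_{17} = 48; b_{18} = 30; b_{19} = 24; b_{20} = 0; b_{21} = 24; b_{22} = 24; b_{23} = 48; b_{24} = 18; b_{25} = 12; b_{26} = 30.
Since (b_{25}, b_{26}) = (b_1, b_2) = (12, 30) (two consecutive terms determine the rest), the sequence is periodic with period 24.
The value 12 first appears (with n ≥ 3) at b_{15}.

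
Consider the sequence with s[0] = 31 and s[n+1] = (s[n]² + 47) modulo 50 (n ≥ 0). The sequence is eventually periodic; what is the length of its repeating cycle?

Listing terms: s[0] = 31; s[1] = 8; s[2] = 11; s[3] = 18; s[4] = 21; s[5] = 38; s[6] = 41; s[7] = 28; s[8] = 31.
The sequence repeats with period 8.

8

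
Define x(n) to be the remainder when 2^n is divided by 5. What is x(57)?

2

x(0) = 1, x(1) = 2, x(2) = 4, x(3) = 3, x(4) = 1.
Since x(4) = x(0) = 1, the sequence is periodic with period 4.
So x(57) = x(0 + ((57-0) mod 4)) = x(1) = 2.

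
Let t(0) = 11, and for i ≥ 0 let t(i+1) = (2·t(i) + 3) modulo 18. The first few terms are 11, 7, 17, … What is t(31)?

t(0) = 11,  t(1) = 7,  t(2) = 17,  t(3) = 1,  t(4) = 5,  t(5) = 13,  t(6) = 11.
Since t(6) = t(0) = 11, the sequence is periodic with period 6.
(31 - 0) mod 6 = 1, so t(31) = t(1) = 7.

7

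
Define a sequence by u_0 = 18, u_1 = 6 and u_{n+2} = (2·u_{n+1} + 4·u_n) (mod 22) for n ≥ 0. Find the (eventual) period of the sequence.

u_0 = 18; u_1 = 6; u_2 = 18; u_3 = 16; u_4 = 16; u_5 = 8; u_6 = 14; u_7 = 16; u_8 = 0; u_9 = 20; u_{10} = 18; u_{11} = 6.
The sequence repeats with period 10.

10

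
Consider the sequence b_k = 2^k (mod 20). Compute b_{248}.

b_0 = 1, b_1 = 2, b_2 = 4, b_3 = 8, b_4 = 16, b_5 = 12, b_6 = 4.
Since b_6 = b_2 = 4, the sequence is eventually periodic: after a pre-period of length 2 it cycles with period 4.
For k ≥ 2, b_k depends only on (k - 2) mod 4. (248 - 2) mod 4 = 2, so b_{248} = b_4 = 16.

16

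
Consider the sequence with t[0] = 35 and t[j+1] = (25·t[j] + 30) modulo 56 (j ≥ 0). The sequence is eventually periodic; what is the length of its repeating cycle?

Listing terms: t[0] = 35; t[1] = 9; t[2] = 31; t[3] = 21; t[4] = 51; t[5] = 17; t[6] = 7; t[7] = 37; t[8] = 3; t[9] = 49; t[10] = 23; t[11] = 45; t[12] = 35.
The sequence repeats with period 12.

12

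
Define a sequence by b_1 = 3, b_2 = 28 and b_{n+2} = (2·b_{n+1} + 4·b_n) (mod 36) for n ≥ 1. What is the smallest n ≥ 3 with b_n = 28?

Computing terms: b_1 = 3, b_2 = 28, b_3 = 32, b_4 = 32, b_5 = 12, b_6 = 8, b_7 = 28, b_8 = 16, b_9 = 0, b_{10} = 28, b_{11} = 20, b_{12} = 8, b_{13} = 24, b_{14} = 8, b_{15} = 4, b_{16} = 4, b_{17} = 24, b_{18} = 28, b_{19} = 8, b_{20} = 20, b_{21} = 0, b_{22} = 8, b_{23} = 16, b_{24} = 28, b_{25} = 12, b_{26} = 28, b_{27} = 32.
Since (b_{26}, b_{27}) = (b_2, b_3) = (28, 32) (two consecutive terms determine the rest), the sequence is eventually periodic: after a pre-period of length 1 it cycles with period 24.
The value 28 first appears (with n ≥ 3) at b_7.

7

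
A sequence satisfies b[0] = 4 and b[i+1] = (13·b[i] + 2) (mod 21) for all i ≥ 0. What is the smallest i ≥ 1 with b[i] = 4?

6

b[0] = 4, b[1] = 12, b[2] = 11, b[3] = 19, b[4] = 18, b[5] = 5, b[6] = 4.
Since b[6] = b[0] = 4, the sequence is periodic with period 6.
The value 4 next appears (with i ≥ 1) at b[6].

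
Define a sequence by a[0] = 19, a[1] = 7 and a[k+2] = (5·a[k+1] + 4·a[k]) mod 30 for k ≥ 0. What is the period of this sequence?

a[0] = 19,  a[1] = 7,  a[2] = 21,  a[3] = 13,  a[4] = 29,  a[5] = 17,  a[6] = 21,  a[7] = 23,  a[8] = 19,  a[9] = 7.
The sequence repeats with period 8.

8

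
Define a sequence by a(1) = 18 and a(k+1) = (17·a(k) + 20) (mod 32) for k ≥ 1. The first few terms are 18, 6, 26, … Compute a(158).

22

We have a(1) = 18; a(2) = 6; a(3) = 26; a(4) = 14; a(5) = 2; a(6) = 22; a(7) = 10; a(8) = 30; a(9) = 18.
The sequence repeats with period 8.
(158 - 1) mod 8 = 5, so a(158) = a(6) = 22.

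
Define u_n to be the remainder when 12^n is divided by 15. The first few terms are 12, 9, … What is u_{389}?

12

We have u_1 = 12,  u_2 = 9,  u_3 = 3,  u_4 = 6,  u_5 = 12.
Since u_5 = u_1 = 12, the sequence is periodic with period 4.
(389 - 1) mod 4 = 0, so u_{389} = u_1 = 12.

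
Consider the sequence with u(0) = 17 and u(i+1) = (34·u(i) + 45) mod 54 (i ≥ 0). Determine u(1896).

35

We have u(0) = 17; u(1) = 29; u(2) = 5; u(3) = 53; u(4) = 11; u(5) = 41; u(6) = 35; u(7) = 47; u(8) = 23; u(9) = 17.
The sequence repeats with period 9.
So u(1896) = u(0 + ((1896-0) mod 9)) = u(6) = 35.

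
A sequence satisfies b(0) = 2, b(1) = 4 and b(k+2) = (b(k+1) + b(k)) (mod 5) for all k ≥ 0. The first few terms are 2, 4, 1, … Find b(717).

2

Listing terms: b(0) = 2,  b(1) = 4,  b(2) = 1,  b(3) = 0,  b(4) = 1,  b(5) = 1,  b(6) = 2,  b(7) = 3,  b(8) = 0,  b(9) = 3,  b(10) = 3,  b(11) = 1,  b(12) = 4,  b(13) = 0,  b(14) = 4,  b(15) = 4,  b(16) = 3,  b(17) = 2,  b(18) = 0,  b(19) = 2,  b(20) = 2,  b(21) = 4.
The sequence repeats with period 20.
So b(717) = b(0 + ((717-0) mod 20)) = b(17) = 2.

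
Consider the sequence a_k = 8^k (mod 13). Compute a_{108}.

1

a_0 = 1; a_1 = 8; a_2 = 12; a_3 = 5; a_4 = 1.
The sequence repeats with period 4.
So a_{108} = a_{0 + ((108-0) mod 4)} = a_0 = 1.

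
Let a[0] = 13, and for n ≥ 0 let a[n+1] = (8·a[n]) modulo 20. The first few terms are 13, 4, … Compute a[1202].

12

We have a[0] = 13, a[1] = 4, a[2] = 12, a[3] = 16, a[4] = 8, a[5] = 4.
Since a[5] = a[1] = 4, the sequence is eventually periodic: after a pre-period of length 1 it cycles with period 4.
For n ≥ 1, a[n] depends only on (n - 1) mod 4. (1202 - 1) mod 4 = 1, so a[1202] = a[2] = 12.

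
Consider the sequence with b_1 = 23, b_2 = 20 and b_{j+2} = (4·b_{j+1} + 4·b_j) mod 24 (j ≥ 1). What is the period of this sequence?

8

b_1 = 23; b_2 = 20; b_3 = 4; b_4 = 0; b_5 = 16; b_6 = 16; b_7 = 8; b_8 = 0; b_9 = 8; b_{10} = 8; b_{11} = 16; b_{12} = 0; b_{13} = 16.
Since (b_{12}, b_{13}) = (b_4, b_5) = (0, 16) (two consecutive terms determine the rest), the sequence is eventually periodic: after a pre-period of length 3 it cycles with period 8.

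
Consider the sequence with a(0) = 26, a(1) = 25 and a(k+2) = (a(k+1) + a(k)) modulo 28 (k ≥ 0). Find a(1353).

a(0) = 26; a(1) = 25; a(2) = 23; a(3) = 20; a(4) = 15; a(5) = 7; a(6) = 22; a(7) = 1; a(8) = 23; a(9) = 24; a(10) = 19; a(11) = 15; a(12) = 6; a(13) = 21; a(14) = 27; a(15) = 20; a(16) = 19; a(17) = 11; a(18) = 2; a(19) = 13; a(20) = 15; a(21) = 0; a(22) = 15; a(23) = 15; a(24) = 2; a(25) = 17; a(26) = 19; a(27) = 8; a(28) = 27; a(29) = 7; a(30) = 6; a(31) = 13; a(32) = 19; a(33) = 4; a(34) = 23; a(35) = 27; a(36) = 22; a(37) = 21; a(38) = 15; a(39) = 8; a(40) = 23; a(41) = 3; a(42) = 26; a(43) = 1; a(44) = 27; a(45) = 0; a(46) = 27; a(47) = 27; a(48) = 26; a(49) = 25.
Since (a(48), a(49)) = (a(0), a(1)) = (26, 25) (two consecutive terms determine the rest), the sequence is periodic with period 48.
So a(1353) = a(0 + ((1353-0) mod 48)) = a(9) = 24.

24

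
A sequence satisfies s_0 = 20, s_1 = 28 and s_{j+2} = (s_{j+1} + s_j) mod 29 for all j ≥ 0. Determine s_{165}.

We have s_0 = 20,  s_1 = 28,  s_2 = 19,  s_3 = 18,  s_4 = 8,  s_5 = 26,  s_6 = 5,  s_7 = 2,  s_8 = 7,  s_9 = 9,  s_{10} = 16,  s_{11} = 25,  s_{12} = 12,  s_{13} = 8,  s_{14} = 20,  s_{15} = 28.
Since (s_{14}, s_{15}) = (s_0, s_1) = (20, 28) (two consecutive terms determine the rest), the sequence is periodic with period 14.
(165 - 0) mod 14 = 11, so s_{165} = s_{11} = 25.

25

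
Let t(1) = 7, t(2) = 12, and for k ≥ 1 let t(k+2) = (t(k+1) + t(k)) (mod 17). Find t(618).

13

Listing terms: t(1) = 7,  t(2) = 12,  t(3) = 2,  t(4) = 14,  t(5) = 16,  t(6) = 13,  t(7) = 12,  t(8) = 8,  t(9) = 3,  t(10) = 11,  t(11) = 14,  t(12) = 8,  t(13) = 5,  t(14) = 13,  t(15) = 1,  t(16) = 14,  t(17) = 15,  t(18) = 12,  t(19) = 10,  t(20) = 5,  t(21) = 15,  t(22) = 3,  t(23) = 1,  t(24) = 4,  t(25) = 5,  t(26) = 9,  t(27) = 14,  t(28) = 6,  t(29) = 3,  t(30) = 9,  t(31) = 12,  t(32) = 4,  t(33) = 16,  t(34) = 3,  t(35) = 2,  t(36) = 5,  t(37) = 7,  t(38) = 12.
Since (t(37), t(38)) = (t(1), t(2)) = (7, 12) (two consecutive terms determine the rest), the sequence is periodic with period 36.
(618 - 1) mod 36 = 5, so t(618) = t(6) = 13.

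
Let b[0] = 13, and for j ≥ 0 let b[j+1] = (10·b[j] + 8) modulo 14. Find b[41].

4

Listing terms: b[0] = 13, b[1] = 12, b[2] = 2, b[3] = 0, b[4] = 8, b[5] = 4, b[6] = 6, b[7] = 12.
Since b[7] = b[1] = 12, the sequence is eventually periodic: after a pre-period of length 1 it cycles with period 6.
For j ≥ 1, b[j] depends only on (j - 1) mod 6. (41 - 1) mod 6 = 4, so b[41] = b[5] = 4.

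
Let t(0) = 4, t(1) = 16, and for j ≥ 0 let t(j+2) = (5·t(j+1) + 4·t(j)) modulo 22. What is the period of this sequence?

We have t(0) = 4, t(1) = 16, t(2) = 8, t(3) = 16, t(4) = 2, t(5) = 8, t(6) = 4, t(7) = 8, t(8) = 12, t(9) = 4, t(10) = 2, t(11) = 4, t(12) = 6, t(13) = 2, t(14) = 12, t(15) = 2, t(16) = 14, t(17) = 12, t(18) = 6, t(19) = 12, t(20) = 18, t(21) = 6, t(22) = 14, t(23) = 6, t(24) = 20, t(25) = 14, t(26) = 18, t(27) = 14, t(28) = 10, t(29) = 18, t(30) = 20, t(31) = 18, t(32) = 16, t(33) = 20, t(34) = 10, t(35) = 20, t(36) = 8, t(37) = 10, t(38) = 16, t(39) = 10, t(40) = 4, t(41) = 16.
Since (t(40), t(41)) = (t(0), t(1)) = (4, 16) (two consecutive terms determine the rest), the sequence is periodic with period 40.

40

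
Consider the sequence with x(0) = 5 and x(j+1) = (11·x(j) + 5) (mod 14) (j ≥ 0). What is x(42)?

5

Computing terms: x(0) = 5,  x(1) = 4,  x(2) = 7,  x(3) = 12,  x(4) = 11,  x(5) = 0,  x(6) = 5.
Since x(6) = x(0) = 5, the sequence is periodic with period 6.
So x(42) = x(0 + ((42-0) mod 6)) = x(0) = 5.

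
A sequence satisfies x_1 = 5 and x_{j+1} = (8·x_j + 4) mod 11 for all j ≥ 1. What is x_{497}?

We have x_1 = 5; x_2 = 0; x_3 = 4; x_4 = 3; x_5 = 6; x_6 = 8; x_7 = 2; x_8 = 9; x_9 = 10; x_{10} = 7; x_{11} = 5.
Since x_{11} = x_1 = 5, the sequence is periodic with period 10.
So x_{497} = x_{1 + ((497-1) mod 10)} = x_7 = 2.

2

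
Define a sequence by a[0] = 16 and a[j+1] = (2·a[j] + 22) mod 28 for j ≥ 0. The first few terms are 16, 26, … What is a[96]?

2

a[0] = 16,  a[1] = 26,  a[2] = 18,  a[3] = 2,  a[4] = 26.
Since a[4] = a[1] = 26, the sequence is eventually periodic: after a pre-period of length 1 it cycles with period 3.
For j ≥ 1, a[j] depends only on (j - 1) mod 3. (96 - 1) mod 3 = 2, so a[96] = a[3] = 2.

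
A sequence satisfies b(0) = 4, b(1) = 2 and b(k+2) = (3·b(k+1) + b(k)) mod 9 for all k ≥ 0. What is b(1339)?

Listing terms: b(0) = 4, b(1) = 2, b(2) = 1, b(3) = 5, b(4) = 7, b(5) = 8, b(6) = 4, b(7) = 2.
Since (b(6), b(7)) = (b(0), b(1)) = (4, 2) (two consecutive terms determine the rest), the sequence is periodic with period 6.
(1339 - 0) mod 6 = 1, so b(1339) = b(1) = 2.

2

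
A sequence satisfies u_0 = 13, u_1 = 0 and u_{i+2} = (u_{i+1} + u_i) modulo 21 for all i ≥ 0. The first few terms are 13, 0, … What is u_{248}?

u_0 = 13; u_1 = 0; u_2 = 13; u_3 = 13; u_4 = 5; u_5 = 18; u_6 = 2; u_7 = 20; u_8 = 1; u_9 = 0; u_{10} = 1; u_{11} = 1; u_{12} = 2; u_{13} = 3; u_{14} = 5; u_{15} = 8; u_{16} = 13; u_{17} = 0.
The sequence repeats with period 16.
So u_{248} = u_{0 + ((248-0) mod 16)} = u_8 = 1.

1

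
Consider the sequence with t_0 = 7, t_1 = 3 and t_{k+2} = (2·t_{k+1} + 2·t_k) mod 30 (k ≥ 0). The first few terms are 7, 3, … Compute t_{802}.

6

Listing terms: t_0 = 7; t_1 = 3; t_2 = 20; t_3 = 16; t_4 = 12; t_5 = 26; t_6 = 16; t_7 = 24; t_8 = 20; t_9 = 28; t_{10} = 6; t_{11} = 8; t_{12} = 28; t_{13} = 12; t_{14} = 20; t_{15} = 4; t_{16} = 18; t_{17} = 14; t_{18} = 4; t_{19} = 6; t_{20} = 20; t_{21} = 22; t_{22} = 24; t_{23} = 2; t_{24} = 22; t_{25} = 18; t_{26} = 20; t_{27} = 16.
Since (t_{26}, t_{27}) = (t_2, t_3) = (20, 16) (two consecutive terms determine the rest), the sequence is eventually periodic: after a pre-period of length 2 it cycles with period 24.
For k ≥ 2, t_k depends only on (k - 2) mod 24. (802 - 2) mod 24 = 8, so t_{802} = t_{10} = 6.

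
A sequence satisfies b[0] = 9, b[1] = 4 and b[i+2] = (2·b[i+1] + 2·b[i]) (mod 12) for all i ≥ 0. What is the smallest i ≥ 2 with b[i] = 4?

Listing terms: b[0] = 9,  b[1] = 4,  b[2] = 2,  b[3] = 0,  b[4] = 4,  b[5] = 8,  b[6] = 0,  b[7] = 4.
Since (b[6], b[7]) = (b[3], b[4]) = (0, 4) (two consecutive terms determine the rest), the sequence is eventually periodic: after a pre-period of length 3 it cycles with period 3.
The value 4 first appears (with i ≥ 2) at b[4].

4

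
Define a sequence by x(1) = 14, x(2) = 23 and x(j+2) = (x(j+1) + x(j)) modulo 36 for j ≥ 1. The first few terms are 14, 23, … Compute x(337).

x(1) = 14, x(2) = 23, x(3) = 1, x(4) = 24, x(5) = 25, x(6) = 13, x(7) = 2, x(8) = 15, x(9) = 17, x(10) = 32, x(11) = 13, x(12) = 9, x(13) = 22, x(14) = 31, x(15) = 17, x(16) = 12, x(17) = 29, x(18) = 5, x(19) = 34, x(20) = 3, x(21) = 1, x(22) = 4, x(23) = 5, x(24) = 9, x(25) = 14, x(26) = 23.
Since (x(25), x(26)) = (x(1), x(2)) = (14, 23) (two consecutive terms determine the rest), the sequence is periodic with period 24.
So x(337) = x(1 + ((337-1) mod 24)) = x(1) = 14.

14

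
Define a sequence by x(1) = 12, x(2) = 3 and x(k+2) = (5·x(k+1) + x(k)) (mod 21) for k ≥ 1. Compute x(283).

Computing terms: x(1) = 12, x(2) = 3, x(3) = 6, x(4) = 12, x(5) = 3.
Since (x(4), x(5)) = (x(1), x(2)) = (12, 3) (two consecutive terms determine the rest), the sequence is periodic with period 3.
(283 - 1) mod 3 = 0, so x(283) = x(1) = 12.

12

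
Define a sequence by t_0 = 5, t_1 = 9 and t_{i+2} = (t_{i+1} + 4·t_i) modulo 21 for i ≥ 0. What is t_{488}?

8

We have t_0 = 5; t_1 = 9; t_2 = 8; t_3 = 2; t_4 = 13; t_5 = 0; t_6 = 10; t_7 = 10; t_8 = 8; t_9 = 6; t_{10} = 17; t_{11} = 20; t_{12} = 4; t_{13} = 0; t_{14} = 16; t_{15} = 16; t_{16} = 17; t_{17} = 18; t_{18} = 2; t_{19} = 11; t_{20} = 19; t_{21} = 0; t_{22} = 13; t_{23} = 13; t_{24} = 2; t_{25} = 12; t_{26} = 20; t_{27} = 5; t_{28} = 1; t_{29} = 0; t_{30} = 4; t_{31} = 4; t_{32} = 20; t_{33} = 15; t_{34} = 11; t_{35} = 8; t_{36} = 10; t_{37} = 0; t_{38} = 19; t_{39} = 19; t_{40} = 11; t_{41} = 3; t_{42} = 5; t_{43} = 17; t_{44} = 16; t_{45} = 0; t_{46} = 1; t_{47} = 1; t_{48} = 5; t_{49} = 9.
The sequence repeats with period 48.
(488 - 0) mod 48 = 8, so t_{488} = t_8 = 8.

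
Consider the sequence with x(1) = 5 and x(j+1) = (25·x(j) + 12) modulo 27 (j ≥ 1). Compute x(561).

8

Computing terms: x(1) = 5; x(2) = 2; x(3) = 8; x(4) = 23; x(5) = 20; x(6) = 26; x(7) = 14; x(8) = 11; x(9) = 17; x(10) = 5.
Since x(10) = x(1) = 5, the sequence is periodic with period 9.
(561 - 1) mod 9 = 2, so x(561) = x(3) = 8.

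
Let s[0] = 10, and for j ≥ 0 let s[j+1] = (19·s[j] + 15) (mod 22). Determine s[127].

19

Listing terms: s[0] = 10, s[1] = 7, s[2] = 16, s[3] = 11, s[4] = 4, s[5] = 3, s[6] = 6, s[7] = 19, s[8] = 2, s[9] = 9, s[10] = 10.
The sequence repeats with period 10.
So s[127] = s[0 + ((127-0) mod 10)] = s[7] = 19.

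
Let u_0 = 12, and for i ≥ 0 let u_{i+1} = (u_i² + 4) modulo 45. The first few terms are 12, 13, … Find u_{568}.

23

We have u_0 = 12; u_1 = 13; u_2 = 38; u_3 = 8; u_4 = 23; u_5 = 38.
Since u_5 = u_2 = 38, the sequence is eventually periodic: after a pre-period of length 2 it cycles with period 3.
For i ≥ 2, u_i depends only on (i - 2) mod 3. (568 - 2) mod 3 = 2, so u_{568} = u_4 = 23.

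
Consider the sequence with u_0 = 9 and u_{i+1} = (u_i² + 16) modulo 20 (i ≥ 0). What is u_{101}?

5

We have u_0 = 9, u_1 = 17, u_2 = 5, u_3 = 1, u_4 = 17.
Since u_4 = u_1 = 17, the sequence is eventually periodic: after a pre-period of length 1 it cycles with period 3.
For i ≥ 1, u_i depends only on (i - 1) mod 3. (101 - 1) mod 3 = 1, so u_{101} = u_2 = 5.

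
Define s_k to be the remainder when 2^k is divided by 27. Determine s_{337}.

s_0 = 1; s_1 = 2; s_2 = 4; s_3 = 8; s_4 = 16; s_5 = 5; s_6 = 10; s_7 = 20; s_8 = 13; s_9 = 26; s_{10} = 25; s_{11} = 23; s_{12} = 19; s_{13} = 11; s_{14} = 22; s_{15} = 17; s_{16} = 7; s_{17} = 14; s_{18} = 1.
Since s_{18} = s_0 = 1, the sequence is periodic with period 18.
(337 - 0) mod 18 = 13, so s_{337} = s_{13} = 11.

11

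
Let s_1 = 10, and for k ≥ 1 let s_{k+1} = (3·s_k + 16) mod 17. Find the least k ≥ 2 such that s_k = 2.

Computing terms: s_1 = 10; s_2 = 12; s_3 = 1; s_4 = 2; s_5 = 5; s_6 = 14; s_7 = 7; s_8 = 3; s_9 = 8; s_{10} = 6; s_{11} = 0; s_{12} = 16; s_{13} = 13; s_{14} = 4; s_{15} = 11; s_{16} = 15; s_{17} = 10.
The sequence repeats with period 16.
The value 2 first appears (with k ≥ 2) at s_4.

4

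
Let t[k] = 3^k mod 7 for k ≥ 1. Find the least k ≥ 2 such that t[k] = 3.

t[1] = 3,  t[2] = 2,  t[3] = 6,  t[4] = 4,  t[5] = 5,  t[6] = 1,  t[7] = 3.
Since t[7] = t[1] = 3, the sequence is periodic with period 6.
The value 3 next appears (with k ≥ 2) at t[7].

7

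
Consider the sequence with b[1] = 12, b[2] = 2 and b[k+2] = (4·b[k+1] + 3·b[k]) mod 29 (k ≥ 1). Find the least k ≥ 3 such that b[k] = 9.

10

b[1] = 12, b[2] = 2, b[3] = 15, b[4] = 8, b[5] = 19, b[6] = 13, b[7] = 22, b[8] = 11, b[9] = 23, b[10] = 9, b[11] = 18, b[12] = 12, b[13] = 15, b[14] = 9, b[15] = 23, b[16] = 3, b[17] = 23, b[18] = 14, b[19] = 9, b[20] = 20, b[21] = 20, b[22] = 24, b[23] = 11, b[24] = 0, b[25] = 4, b[26] = 16, b[27] = 18, b[28] = 4, b[29] = 12, b[30] = 2.
The sequence repeats with period 28.
The value 9 first appears (with k ≥ 3) at b[10].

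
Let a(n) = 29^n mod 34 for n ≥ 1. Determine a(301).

Computing terms: a(1) = 29, a(2) = 25, a(3) = 11, a(4) = 13, a(5) = 3, a(6) = 19, a(7) = 7, a(8) = 33, a(9) = 5, a(10) = 9, a(11) = 23, a(12) = 21, a(13) = 31, a(14) = 15, a(15) = 27, a(16) = 1, a(17) = 29.
The sequence repeats with period 16.
So a(301) = a(1 + ((301-1) mod 16)) = a(13) = 31.

31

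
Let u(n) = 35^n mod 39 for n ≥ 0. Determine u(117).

Computing terms: u(0) = 1,  u(1) = 35,  u(2) = 16,  u(3) = 14,  u(4) = 22,  u(5) = 29,  u(6) = 1.
The sequence repeats with period 6.
So u(117) = u(0 + ((117-0) mod 6)) = u(3) = 14.

14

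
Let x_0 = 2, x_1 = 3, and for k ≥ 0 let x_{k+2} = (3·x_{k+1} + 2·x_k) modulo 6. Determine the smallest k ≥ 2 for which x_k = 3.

Computing terms: x_0 = 2, x_1 = 3, x_2 = 1, x_3 = 3, x_4 = 5, x_5 = 3, x_6 = 1.
Since (x_5, x_6) = (x_1, x_2) = (3, 1) (two consecutive terms determine the rest), the sequence is eventually periodic: after a pre-period of length 1 it cycles with period 4.
The value 3 first appears (with k ≥ 2) at x_3.

3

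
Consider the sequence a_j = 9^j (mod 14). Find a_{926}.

a_0 = 1; a_1 = 9; a_2 = 11; a_3 = 1.
Since a_3 = a_0 = 1, the sequence is periodic with period 3.
So a_{926} = a_{0 + ((926-0) mod 3)} = a_2 = 11.

11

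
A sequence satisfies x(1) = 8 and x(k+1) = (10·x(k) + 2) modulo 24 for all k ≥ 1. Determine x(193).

14

Listing terms: x(1) = 8,  x(2) = 10,  x(3) = 6,  x(4) = 14,  x(5) = 22,  x(6) = 6.
Since x(6) = x(3) = 6, the sequence is eventually periodic: after a pre-period of length 2 it cycles with period 3.
For k ≥ 3, x(k) depends only on (k - 3) mod 3. (193 - 3) mod 3 = 1, so x(193) = x(4) = 14.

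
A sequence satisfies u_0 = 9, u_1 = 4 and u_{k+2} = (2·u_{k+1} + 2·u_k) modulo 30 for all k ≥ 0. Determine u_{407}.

Computing terms: u_0 = 9; u_1 = 4; u_2 = 26; u_3 = 0; u_4 = 22; u_5 = 14; u_6 = 12; u_7 = 22; u_8 = 8; u_9 = 0; u_{10} = 16; u_{11} = 2; u_{12} = 6; u_{13} = 16; u_{14} = 14; u_{15} = 0; u_{16} = 28; u_{17} = 26; u_{18} = 18; u_{19} = 28; u_{20} = 2; u_{21} = 0; u_{22} = 4; u_{23} = 8; u_{24} = 24; u_{25} = 4; u_{26} = 26.
Since (u_{25}, u_{26}) = (u_1, u_2) = (4, 26) (two consecutive terms determine the rest), the sequence is eventually periodic: after a pre-period of length 1 it cycles with period 24.
For k ≥ 1, u_k depends only on (k - 1) mod 24. (407 - 1) mod 24 = 22, so u_{407} = u_{23} = 8.

8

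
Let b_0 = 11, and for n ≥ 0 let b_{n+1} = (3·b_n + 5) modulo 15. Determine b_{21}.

8

b_0 = 11, b_1 = 8, b_2 = 14, b_3 = 2, b_4 = 11.
The sequence repeats with period 4.
So b_{21} = b_{0 + ((21-0) mod 4)} = b_1 = 8.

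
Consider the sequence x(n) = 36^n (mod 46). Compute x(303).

6

Listing terms: x(0) = 1, x(1) = 36, x(2) = 8, x(3) = 12, x(4) = 18, x(5) = 4, x(6) = 6, x(7) = 32, x(8) = 2, x(9) = 26, x(10) = 16, x(11) = 24, x(12) = 36.
Since x(12) = x(1) = 36, the sequence is eventually periodic: after a pre-period of length 1 it cycles with period 11.
For n ≥ 1, x(n) depends only on (n - 1) mod 11. (303 - 1) mod 11 = 5, so x(303) = x(6) = 6.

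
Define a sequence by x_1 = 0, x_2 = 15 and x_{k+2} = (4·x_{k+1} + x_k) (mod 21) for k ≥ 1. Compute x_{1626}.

6

We have x_1 = 0,  x_2 = 15,  x_3 = 18,  x_4 = 3,  x_5 = 9,  x_6 = 18,  x_7 = 18,  x_8 = 6,  x_9 = 0,  x_{10} = 6,  x_{11} = 3,  x_{12} = 18,  x_{13} = 12,  x_{14} = 3,  x_{15} = 3,  x_{16} = 15,  x_{17} = 0,  x_{18} = 15.
Since (x_{17}, x_{18}) = (x_1, x_2) = (0, 15) (two consecutive terms determine the rest), the sequence is periodic with period 16.
(1626 - 1) mod 16 = 9, so x_{1626} = x_{10} = 6.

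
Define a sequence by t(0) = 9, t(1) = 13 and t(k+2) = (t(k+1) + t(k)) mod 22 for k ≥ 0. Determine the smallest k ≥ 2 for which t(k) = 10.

We have t(0) = 9; t(1) = 13; t(2) = 0; t(3) = 13; t(4) = 13; t(5) = 4; t(6) = 17; t(7) = 21; t(8) = 16; t(9) = 15; t(10) = 9; t(11) = 2; t(12) = 11; t(13) = 13; t(14) = 2; t(15) = 15; t(16) = 17; t(17) = 10; t(18) = 5; t(19) = 15; t(20) = 20; t(21) = 13; t(22) = 11; t(23) = 2; t(24) = 13; t(25) = 15; t(26) = 6; t(27) = 21; t(28) = 5; t(29) = 4; t(30) = 9; t(31) = 13.
Since (t(30), t(31)) = (t(0), t(1)) = (9, 13) (two consecutive terms determine the rest), the sequence is periodic with period 30.
The value 10 first appears (with k ≥ 2) at t(17).

17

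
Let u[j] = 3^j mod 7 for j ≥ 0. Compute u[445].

3

Listing terms: u[0] = 1, u[1] = 3, u[2] = 2, u[3] = 6, u[4] = 4, u[5] = 5, u[6] = 1.
Since u[6] = u[0] = 1, the sequence is periodic with period 6.
So u[445] = u[0 + ((445-0) mod 6)] = u[1] = 3.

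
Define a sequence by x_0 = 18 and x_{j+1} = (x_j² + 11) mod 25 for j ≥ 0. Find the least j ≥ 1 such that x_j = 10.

Computing terms: x_0 = 18, x_1 = 10, x_2 = 11, x_3 = 7, x_4 = 10.
Since x_4 = x_1 = 10, the sequence is eventually periodic: after a pre-period of length 1 it cycles with period 3.
The value 10 first appears (with j ≥ 1) at x_1.

1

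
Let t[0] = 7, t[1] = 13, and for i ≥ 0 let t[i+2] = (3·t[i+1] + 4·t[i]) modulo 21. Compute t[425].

t[0] = 7,  t[1] = 13,  t[2] = 4,  t[3] = 1,  t[4] = 19,  t[5] = 19,  t[6] = 7,  t[7] = 13.
Since (t[6], t[7]) = (t[0], t[1]) = (7, 13) (two consecutive terms determine the rest), the sequence is periodic with period 6.
(425 - 0) mod 6 = 5, so t[425] = t[5] = 19.

19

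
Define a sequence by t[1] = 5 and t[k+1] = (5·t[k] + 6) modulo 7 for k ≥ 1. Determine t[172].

t[1] = 5,  t[2] = 3,  t[3] = 0,  t[4] = 6,  t[5] = 1,  t[6] = 4,  t[7] = 5.
The sequence repeats with period 6.
(172 - 1) mod 6 = 3, so t[172] = t[4] = 6.

6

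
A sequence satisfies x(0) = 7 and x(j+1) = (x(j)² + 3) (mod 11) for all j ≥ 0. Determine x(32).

1

Listing terms: x(0) = 7; x(1) = 8; x(2) = 1; x(3) = 4; x(4) = 8.
Since x(4) = x(1) = 8, the sequence is eventually periodic: after a pre-period of length 1 it cycles with period 3.
For j ≥ 1, x(j) depends only on (j - 1) mod 3. (32 - 1) mod 3 = 1, so x(32) = x(2) = 1.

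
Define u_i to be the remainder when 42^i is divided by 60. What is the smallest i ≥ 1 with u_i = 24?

We have u_0 = 1, u_1 = 42, u_2 = 24, u_3 = 48, u_4 = 36, u_5 = 12, u_6 = 24.
Since u_6 = u_2 = 24, the sequence is eventually periodic: after a pre-period of length 2 it cycles with period 4.
The value 24 first appears (with i ≥ 1) at u_2.

2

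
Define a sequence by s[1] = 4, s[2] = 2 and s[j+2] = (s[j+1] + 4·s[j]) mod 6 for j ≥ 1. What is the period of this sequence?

Listing terms: s[1] = 4; s[2] = 2; s[3] = 0; s[4] = 2; s[5] = 2; s[6] = 4; s[7] = 0; s[8] = 4; s[9] = 4; s[10] = 2.
The sequence repeats with period 8.

8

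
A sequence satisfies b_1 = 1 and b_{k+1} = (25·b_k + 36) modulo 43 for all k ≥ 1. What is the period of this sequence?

21

Computing terms: b_1 = 1,  b_2 = 18,  b_3 = 13,  b_4 = 17,  b_5 = 31,  b_6 = 37,  b_7 = 15,  b_8 = 24,  b_9 = 34,  b_{10} = 26,  b_{11} = 41,  b_{12} = 29,  b_{13} = 30,  b_{14} = 12,  b_{15} = 35,  b_{16} = 8,  b_{17} = 21,  b_{18} = 2,  b_{19} = 0,  b_{20} = 36,  b_{21} = 33,  b_{22} = 1.
Since b_{22} = b_1 = 1, the sequence is periodic with period 21.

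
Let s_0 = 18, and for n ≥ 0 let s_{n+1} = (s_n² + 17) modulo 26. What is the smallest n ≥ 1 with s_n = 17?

3

Computing terms: s_0 = 18, s_1 = 3, s_2 = 0, s_3 = 17, s_4 = 20, s_5 = 1, s_6 = 18.
The sequence repeats with period 6.
The value 17 first appears (with n ≥ 1) at s_3.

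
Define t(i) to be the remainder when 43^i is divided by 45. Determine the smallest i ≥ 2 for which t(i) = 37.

3

We have t(1) = 43; t(2) = 4; t(3) = 37; t(4) = 16; t(5) = 13; t(6) = 19; t(7) = 7; t(8) = 31; t(9) = 28; t(10) = 34; t(11) = 22; t(12) = 1; t(13) = 43.
The sequence repeats with period 12.
The value 37 first appears (with i ≥ 2) at t(3).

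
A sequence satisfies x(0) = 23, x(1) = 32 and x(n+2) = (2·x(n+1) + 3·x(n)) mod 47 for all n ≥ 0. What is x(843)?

Computing terms: x(0) = 23,  x(1) = 32,  x(2) = 39,  x(3) = 33,  x(4) = 42,  x(5) = 42,  x(6) = 22,  x(7) = 29,  x(8) = 30,  x(9) = 6,  x(10) = 8,  x(11) = 34,  x(12) = 45,  x(13) = 4,  x(14) = 2,  x(15) = 16,  x(16) = 38,  x(17) = 30,  x(18) = 33,  x(19) = 15,  x(20) = 35,  x(21) = 21,  x(22) = 6,  x(23) = 28,  x(24) = 27,  x(25) = 44,  x(26) = 28,  x(27) = 0,  x(28) = 37,  x(29) = 27,  x(30) = 24,  x(31) = 35,  x(32) = 1,  x(33) = 13,  x(34) = 29,  x(35) = 3,  x(36) = 46,  x(37) = 7,  x(38) = 11,  x(39) = 43,  x(40) = 25,  x(41) = 38,  x(42) = 10,  x(43) = 40,  x(44) = 16,  x(45) = 11,  x(46) = 23,  x(47) = 32.
The sequence repeats with period 46.
(843 - 0) mod 46 = 15, so x(843) = x(15) = 16.

16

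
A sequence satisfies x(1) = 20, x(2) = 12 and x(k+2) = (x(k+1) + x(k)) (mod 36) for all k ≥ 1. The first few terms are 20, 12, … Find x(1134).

12

We have x(1) = 20; x(2) = 12; x(3) = 32; x(4) = 8; x(5) = 4; x(6) = 12; x(7) = 16; x(8) = 28; x(9) = 8; x(10) = 0; x(11) = 8; x(12) = 8; x(13) = 16; x(14) = 24; x(15) = 4; x(16) = 28; x(17) = 32; x(18) = 24; x(19) = 20; x(20) = 8; x(21) = 28; x(22) = 0; x(23) = 28; x(24) = 28; x(25) = 20; x(26) = 12.
Since (x(25), x(26)) = (x(1), x(2)) = (20, 12) (two consecutive terms determine the rest), the sequence is periodic with period 24.
(1134 - 1) mod 24 = 5, so x(1134) = x(6) = 12.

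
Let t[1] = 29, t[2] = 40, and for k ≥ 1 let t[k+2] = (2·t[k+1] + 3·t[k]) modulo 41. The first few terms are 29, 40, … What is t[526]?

39

Computing terms: t[1] = 29,  t[2] = 40,  t[3] = 3,  t[4] = 3,  t[5] = 15,  t[6] = 39,  t[7] = 0,  t[8] = 35,  t[9] = 29,  t[10] = 40.
Since (t[9], t[10]) = (t[1], t[2]) = (29, 40) (two consecutive terms determine the rest), the sequence is periodic with period 8.
So t[526] = t[1 + ((526-1) mod 8)] = t[6] = 39.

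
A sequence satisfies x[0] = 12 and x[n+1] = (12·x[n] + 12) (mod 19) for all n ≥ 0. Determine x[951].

Listing terms: x[0] = 12; x[1] = 4; x[2] = 3; x[3] = 10; x[4] = 18; x[5] = 0; x[6] = 12.
The sequence repeats with period 6.
(951 - 0) mod 6 = 3, so x[951] = x[3] = 10.

10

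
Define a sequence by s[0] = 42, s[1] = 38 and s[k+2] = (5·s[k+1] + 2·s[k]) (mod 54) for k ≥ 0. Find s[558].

42

We have s[0] = 42, s[1] = 38, s[2] = 4, s[3] = 42, s[4] = 2, s[5] = 40, s[6] = 42, s[7] = 20, s[8] = 22, s[9] = 42, s[10] = 38.
The sequence repeats with period 9.
(558 - 0) mod 9 = 0, so s[558] = s[0] = 42.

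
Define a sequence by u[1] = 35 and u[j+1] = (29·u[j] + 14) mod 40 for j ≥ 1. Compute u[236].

Listing terms: u[1] = 35,  u[2] = 29,  u[3] = 15,  u[4] = 9,  u[5] = 35.
The sequence repeats with period 4.
So u[236] = u[1 + ((236-1) mod 4)] = u[4] = 9.

9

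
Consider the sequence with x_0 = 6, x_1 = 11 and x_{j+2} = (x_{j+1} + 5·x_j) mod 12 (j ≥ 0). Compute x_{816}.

6

We have x_0 = 6,  x_1 = 11,  x_2 = 5,  x_3 = 0,  x_4 = 1,  x_5 = 1,  x_6 = 6,  x_7 = 11.
Since (x_6, x_7) = (x_0, x_1) = (6, 11) (two consecutive terms determine the rest), the sequence is periodic with period 6.
(816 - 0) mod 6 = 0, so x_{816} = x_0 = 6.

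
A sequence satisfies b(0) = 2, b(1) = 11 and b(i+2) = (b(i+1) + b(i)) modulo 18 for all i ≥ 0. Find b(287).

Computing terms: b(0) = 2; b(1) = 11; b(2) = 13; b(3) = 6; b(4) = 1; b(5) = 7; b(6) = 8; b(7) = 15; b(8) = 5; b(9) = 2; b(10) = 7; b(11) = 9; b(12) = 16; b(13) = 7; b(14) = 5; b(15) = 12; b(16) = 17; b(17) = 11; b(18) = 10; b(19) = 3; b(20) = 13; b(21) = 16; b(22) = 11; b(23) = 9; b(24) = 2; b(25) = 11.
The sequence repeats with period 24.
So b(287) = b(0 + ((287-0) mod 24)) = b(23) = 9.

9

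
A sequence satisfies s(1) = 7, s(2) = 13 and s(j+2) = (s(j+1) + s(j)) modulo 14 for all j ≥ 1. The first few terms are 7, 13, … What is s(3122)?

We have s(1) = 7,  s(2) = 13,  s(3) = 6,  s(4) = 5,  s(5) = 11,  s(6) = 2,  s(7) = 13,  s(8) = 1,  s(9) = 0,  s(10) = 1,  s(11) = 1,  s(12) = 2,  s(13) = 3,  s(14) = 5,  s(15) = 8,  s(16) = 13,  s(17) = 7,  s(18) = 6,  s(19) = 13,  s(20) = 5,  s(21) = 4,  s(22) = 9,  s(23) = 13,  s(24) = 8,  s(25) = 7,  s(26) = 1,  s(27) = 8,  s(28) = 9,  s(29) = 3,  s(30) = 12,  s(31) = 1,  s(32) = 13,  s(33) = 0,  s(34) = 13,  s(35) = 13,  s(36) = 12,  s(37) = 11,  s(38) = 9,  s(39) = 6,  s(40) = 1,  s(41) = 7,  s(42) = 8,  s(43) = 1,  s(44) = 9,  s(45) = 10,  s(46) = 5,  s(47) = 1,  s(48) = 6,  s(49) = 7,  s(50) = 13.
Since (s(49), s(50)) = (s(1), s(2)) = (7, 13) (two consecutive terms determine the rest), the sequence is periodic with period 48.
(3122 - 1) mod 48 = 1, so s(3122) = s(2) = 13.

13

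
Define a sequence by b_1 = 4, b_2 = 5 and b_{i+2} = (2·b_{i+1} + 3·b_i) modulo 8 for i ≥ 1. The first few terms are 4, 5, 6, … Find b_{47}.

Computing terms: b_1 = 4, b_2 = 5, b_3 = 6, b_4 = 3, b_5 = 0, b_6 = 1, b_7 = 2, b_8 = 7, b_9 = 4, b_{10} = 5.
The sequence repeats with period 8.
So b_{47} = b_{1 + ((47-1) mod 8)} = b_7 = 2.

2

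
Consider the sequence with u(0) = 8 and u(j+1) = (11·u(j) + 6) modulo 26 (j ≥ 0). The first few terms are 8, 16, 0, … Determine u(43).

We have u(0) = 8,  u(1) = 16,  u(2) = 0,  u(3) = 6,  u(4) = 20,  u(5) = 18,  u(6) = 22,  u(7) = 14,  u(8) = 4,  u(9) = 24,  u(10) = 10,  u(11) = 12,  u(12) = 8.
The sequence repeats with period 12.
So u(43) = u(0 + ((43-0) mod 12)) = u(7) = 14.

14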